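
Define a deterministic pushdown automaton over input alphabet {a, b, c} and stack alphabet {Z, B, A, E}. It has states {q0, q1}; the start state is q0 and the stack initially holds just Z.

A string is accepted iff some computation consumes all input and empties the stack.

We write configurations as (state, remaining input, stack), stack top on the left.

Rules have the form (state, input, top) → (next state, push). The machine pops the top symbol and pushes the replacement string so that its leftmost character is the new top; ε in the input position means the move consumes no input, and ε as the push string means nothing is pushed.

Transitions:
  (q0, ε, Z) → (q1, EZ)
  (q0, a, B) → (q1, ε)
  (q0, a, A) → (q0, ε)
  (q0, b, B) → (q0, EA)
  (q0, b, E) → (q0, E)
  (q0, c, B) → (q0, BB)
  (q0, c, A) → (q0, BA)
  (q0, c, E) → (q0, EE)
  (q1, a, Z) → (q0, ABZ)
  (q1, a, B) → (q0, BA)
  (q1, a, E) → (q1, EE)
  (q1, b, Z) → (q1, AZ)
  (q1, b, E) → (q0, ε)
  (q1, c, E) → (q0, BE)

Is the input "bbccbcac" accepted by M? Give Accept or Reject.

Reject

(q0, bbccbcac, Z) ⊢ (q1, bbccbcac, EZ) ⊢ (q0, bccbcac, Z) ⊢ (q1, bccbcac, EZ) ⊢ (q0, ccbcac, Z) ⊢ (q1, ccbcac, EZ) ⊢ (q0, cbcac, BEZ) ⊢ (q0, bcac, BBEZ) ⊢ (q0, cac, EABEZ) ⊢ (q0, ac, EEABEZ)
No transition applies at (q0, ac, EEABEZ); input not fully consumed.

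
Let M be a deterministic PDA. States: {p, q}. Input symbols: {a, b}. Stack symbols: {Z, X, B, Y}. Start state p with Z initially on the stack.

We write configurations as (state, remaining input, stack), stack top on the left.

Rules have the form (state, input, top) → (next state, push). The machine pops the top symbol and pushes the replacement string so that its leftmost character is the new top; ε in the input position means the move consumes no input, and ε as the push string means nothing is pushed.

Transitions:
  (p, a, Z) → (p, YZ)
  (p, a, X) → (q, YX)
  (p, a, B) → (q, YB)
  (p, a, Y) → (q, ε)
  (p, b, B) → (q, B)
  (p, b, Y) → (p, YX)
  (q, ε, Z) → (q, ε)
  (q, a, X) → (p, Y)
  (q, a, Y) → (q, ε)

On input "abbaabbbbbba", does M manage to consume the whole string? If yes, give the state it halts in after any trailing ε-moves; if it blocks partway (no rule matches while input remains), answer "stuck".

(p, abbaabbbbbba, Z)
  read a, top Z: go to p, push YZ → (p, bbaabbbbbba, YZ)
  read b, top Y: go to p, push YX → (p, baabbbbbba, YXZ)
  read b, top Y: go to p, push YX → (p, aabbbbbba, YXXZ)
  read a, top Y: go to q, push ε → (q, abbbbbba, XXZ)
  read a, top X: go to p, push Y → (p, bbbbbba, YXZ)
  read b, top Y: go to p, push YX → (p, bbbbba, YXXZ)
  read b, top Y: go to p, push YX → (p, bbbba, YXXXZ)
  read b, top Y: go to p, push YX → (p, bbba, YXXXXZ)
  read b, top Y: go to p, push YX → (p, bba, YXXXXXZ)
  read b, top Y: go to p, push YX → (p, ba, YXXXXXXZ)
  read b, top Y: go to p, push YX → (p, a, YXXXXXXXZ)
  read a, top Y: go to q, push ε → (q, ε, XXXXXXXZ)
All input consumed; M is in state q.

q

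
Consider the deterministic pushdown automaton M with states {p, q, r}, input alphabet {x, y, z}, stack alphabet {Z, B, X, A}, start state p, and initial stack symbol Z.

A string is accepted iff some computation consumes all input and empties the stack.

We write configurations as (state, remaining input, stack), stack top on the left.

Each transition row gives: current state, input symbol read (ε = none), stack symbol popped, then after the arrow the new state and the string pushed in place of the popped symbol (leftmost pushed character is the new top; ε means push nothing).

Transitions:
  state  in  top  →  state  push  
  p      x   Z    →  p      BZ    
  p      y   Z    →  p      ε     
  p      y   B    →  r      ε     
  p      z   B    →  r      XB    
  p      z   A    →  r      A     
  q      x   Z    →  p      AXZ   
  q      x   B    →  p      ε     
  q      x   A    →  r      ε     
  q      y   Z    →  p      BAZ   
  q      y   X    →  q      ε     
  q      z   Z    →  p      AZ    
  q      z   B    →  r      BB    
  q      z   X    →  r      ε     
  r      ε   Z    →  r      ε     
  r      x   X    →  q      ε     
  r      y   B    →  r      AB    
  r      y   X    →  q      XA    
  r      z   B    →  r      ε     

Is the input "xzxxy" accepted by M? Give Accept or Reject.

(p, xzxxy, Z)
  read x, top Z: go to p, push BZ → (p, zxxy, BZ)
  read z, top B: go to r, push XB → (r, xxy, XBZ)
  read x, top X: go to q, push ε → (q, xy, BZ)
  read x, top B: go to p, push ε → (p, y, Z)
  read y, top Z: go to p, push ε → (p, ε, ε)
All input consumed and the stack is empty.

Accept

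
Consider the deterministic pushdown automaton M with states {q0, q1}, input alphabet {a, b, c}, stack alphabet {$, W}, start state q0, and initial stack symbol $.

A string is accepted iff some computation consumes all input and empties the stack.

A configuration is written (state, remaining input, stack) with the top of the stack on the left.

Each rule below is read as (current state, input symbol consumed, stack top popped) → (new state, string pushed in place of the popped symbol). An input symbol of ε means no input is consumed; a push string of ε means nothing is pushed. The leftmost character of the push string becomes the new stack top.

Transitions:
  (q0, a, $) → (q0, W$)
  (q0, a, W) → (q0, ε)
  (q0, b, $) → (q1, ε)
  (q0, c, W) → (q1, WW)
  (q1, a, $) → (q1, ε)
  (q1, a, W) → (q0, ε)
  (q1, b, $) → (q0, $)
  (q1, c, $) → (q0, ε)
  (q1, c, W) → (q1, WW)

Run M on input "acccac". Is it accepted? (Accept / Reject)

Reject

(q0, acccac, $) ⊢ (q0, cccac, W$) ⊢ (q1, ccac, WW$) ⊢ (q1, cac, WWW$) ⊢ (q1, ac, WWWW$) ⊢ (q0, c, WWW$) ⊢ (q1, ε, WWWW$)
All input consumed; stack is WWWW$, not empty, and no further ε-move applies.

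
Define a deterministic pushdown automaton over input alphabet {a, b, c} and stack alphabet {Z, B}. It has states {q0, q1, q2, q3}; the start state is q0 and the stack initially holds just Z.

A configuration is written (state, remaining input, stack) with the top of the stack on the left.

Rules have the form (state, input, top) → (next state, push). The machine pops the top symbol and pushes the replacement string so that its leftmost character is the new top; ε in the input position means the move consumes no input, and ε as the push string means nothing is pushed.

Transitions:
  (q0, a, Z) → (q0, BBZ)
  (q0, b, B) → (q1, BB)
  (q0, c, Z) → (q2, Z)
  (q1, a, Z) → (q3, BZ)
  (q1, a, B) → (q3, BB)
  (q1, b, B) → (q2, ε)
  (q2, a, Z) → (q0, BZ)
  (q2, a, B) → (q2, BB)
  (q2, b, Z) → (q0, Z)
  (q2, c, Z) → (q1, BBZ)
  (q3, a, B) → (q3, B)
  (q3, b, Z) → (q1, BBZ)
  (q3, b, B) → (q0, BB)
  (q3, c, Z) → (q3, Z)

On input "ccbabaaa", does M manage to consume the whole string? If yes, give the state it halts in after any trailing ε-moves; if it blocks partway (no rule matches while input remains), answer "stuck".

stuck

(q0, ccbabaaa, Z)
  read c, top Z: go to q2, push Z → (q2, cbabaaa, Z)
  read c, top Z: go to q1, push BBZ → (q1, babaaa, BBZ)
  read b, top B: go to q2, push ε → (q2, abaaa, BZ)
  read a, top B: go to q2, push BB → (q2, baaa, BBZ)
No transition for (q2, b, top B); M blocks with input baaa remaining.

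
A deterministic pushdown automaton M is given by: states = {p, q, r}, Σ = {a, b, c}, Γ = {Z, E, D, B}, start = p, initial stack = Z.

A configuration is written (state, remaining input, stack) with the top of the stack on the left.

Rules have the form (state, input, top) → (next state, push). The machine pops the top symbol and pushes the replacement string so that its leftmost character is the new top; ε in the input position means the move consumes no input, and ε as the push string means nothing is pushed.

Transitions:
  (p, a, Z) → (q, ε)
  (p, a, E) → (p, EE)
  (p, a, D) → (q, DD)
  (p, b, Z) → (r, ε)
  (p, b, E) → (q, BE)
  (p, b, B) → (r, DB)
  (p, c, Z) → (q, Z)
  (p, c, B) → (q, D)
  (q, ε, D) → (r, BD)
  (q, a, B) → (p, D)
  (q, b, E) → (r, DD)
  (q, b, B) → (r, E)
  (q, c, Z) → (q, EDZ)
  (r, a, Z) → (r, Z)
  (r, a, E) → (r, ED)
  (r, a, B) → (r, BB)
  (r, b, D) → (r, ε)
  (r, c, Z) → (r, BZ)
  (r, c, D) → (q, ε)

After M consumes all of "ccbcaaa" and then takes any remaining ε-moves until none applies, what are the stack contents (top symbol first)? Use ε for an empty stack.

(p, ccbcaaa, Z) ⊢ (q, cbcaaa, Z) ⊢ (q, bcaaa, EDZ) ⊢ (r, caaa, DDDZ) ⊢ (q, aaa, DDZ) ⊢ (r, aaa, BDDZ) ⊢ (r, aa, BBDDZ) ⊢ (r, a, BBBDDZ) ⊢ (r, ε, BBBBDDZ)
All input consumed in state r with stack BBBBDDZ.

BBBBDDZ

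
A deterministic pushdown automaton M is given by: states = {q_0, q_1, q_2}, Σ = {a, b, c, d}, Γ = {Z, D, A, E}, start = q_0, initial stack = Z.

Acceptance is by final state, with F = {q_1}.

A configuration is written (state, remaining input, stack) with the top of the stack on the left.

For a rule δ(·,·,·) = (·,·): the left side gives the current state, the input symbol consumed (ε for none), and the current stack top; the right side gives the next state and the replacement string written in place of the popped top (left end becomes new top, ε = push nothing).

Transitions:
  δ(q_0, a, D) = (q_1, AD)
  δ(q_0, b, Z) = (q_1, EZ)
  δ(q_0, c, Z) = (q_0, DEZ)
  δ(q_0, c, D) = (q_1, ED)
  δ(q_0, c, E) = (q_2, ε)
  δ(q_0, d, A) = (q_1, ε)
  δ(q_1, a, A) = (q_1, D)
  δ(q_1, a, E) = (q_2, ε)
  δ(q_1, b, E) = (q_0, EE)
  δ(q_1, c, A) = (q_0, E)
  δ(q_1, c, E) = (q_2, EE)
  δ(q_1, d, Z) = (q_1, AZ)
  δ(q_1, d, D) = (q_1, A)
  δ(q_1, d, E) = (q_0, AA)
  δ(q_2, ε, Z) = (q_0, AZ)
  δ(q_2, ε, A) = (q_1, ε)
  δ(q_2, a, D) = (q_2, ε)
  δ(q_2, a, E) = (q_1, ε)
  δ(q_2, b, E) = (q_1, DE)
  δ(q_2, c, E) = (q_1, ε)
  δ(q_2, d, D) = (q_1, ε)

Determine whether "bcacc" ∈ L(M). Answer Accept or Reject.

Accept

(q_0, bcacc, Z)
  read b, top Z: go to q_1, push EZ → (q_1, cacc, EZ)
  read c, top E: go to q_2, push EE → (q_2, acc, EEZ)
  read a, top E: go to q_1, push ε → (q_1, cc, EZ)
  read c, top E: go to q_2, push EE → (q_2, c, EEZ)
  read c, top E: go to q_1, push ε → (q_1, ε, EZ)
All input consumed; state q_1 ∈ F.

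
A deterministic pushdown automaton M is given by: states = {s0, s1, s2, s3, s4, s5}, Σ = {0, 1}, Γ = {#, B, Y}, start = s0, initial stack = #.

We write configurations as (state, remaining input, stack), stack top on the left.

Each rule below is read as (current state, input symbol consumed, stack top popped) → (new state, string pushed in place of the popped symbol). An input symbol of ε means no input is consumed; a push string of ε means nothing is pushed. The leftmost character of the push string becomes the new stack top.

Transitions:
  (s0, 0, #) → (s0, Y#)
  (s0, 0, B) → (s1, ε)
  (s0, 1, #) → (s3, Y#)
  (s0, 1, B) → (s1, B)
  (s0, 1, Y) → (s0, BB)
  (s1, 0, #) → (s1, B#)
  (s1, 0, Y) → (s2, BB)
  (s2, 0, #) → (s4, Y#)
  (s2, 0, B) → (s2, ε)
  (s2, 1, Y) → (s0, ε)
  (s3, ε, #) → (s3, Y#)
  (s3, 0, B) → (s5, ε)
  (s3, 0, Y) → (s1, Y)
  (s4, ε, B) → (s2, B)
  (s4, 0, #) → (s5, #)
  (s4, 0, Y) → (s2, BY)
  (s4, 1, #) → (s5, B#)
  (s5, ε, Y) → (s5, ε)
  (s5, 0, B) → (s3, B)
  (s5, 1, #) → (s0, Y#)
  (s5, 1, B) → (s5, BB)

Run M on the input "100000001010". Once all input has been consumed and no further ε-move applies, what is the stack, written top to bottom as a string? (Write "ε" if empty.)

B#

(s0, 100000001010, #) ⊢ (s3, 00000001010, Y#) ⊢ (s1, 0000001010, Y#) ⊢ (s2, 000001010, BB#) ⊢ (s2, 00001010, B#) ⊢ (s2, 0001010, #) ⊢ (s4, 001010, Y#) ⊢ (s2, 01010, BY#) ⊢ (s2, 1010, Y#) ⊢ (s0, 010, #) ⊢ (s0, 10, Y#) ⊢ (s0, 0, BB#) ⊢ (s1, ε, B#)
All input consumed in state s1 with stack B#.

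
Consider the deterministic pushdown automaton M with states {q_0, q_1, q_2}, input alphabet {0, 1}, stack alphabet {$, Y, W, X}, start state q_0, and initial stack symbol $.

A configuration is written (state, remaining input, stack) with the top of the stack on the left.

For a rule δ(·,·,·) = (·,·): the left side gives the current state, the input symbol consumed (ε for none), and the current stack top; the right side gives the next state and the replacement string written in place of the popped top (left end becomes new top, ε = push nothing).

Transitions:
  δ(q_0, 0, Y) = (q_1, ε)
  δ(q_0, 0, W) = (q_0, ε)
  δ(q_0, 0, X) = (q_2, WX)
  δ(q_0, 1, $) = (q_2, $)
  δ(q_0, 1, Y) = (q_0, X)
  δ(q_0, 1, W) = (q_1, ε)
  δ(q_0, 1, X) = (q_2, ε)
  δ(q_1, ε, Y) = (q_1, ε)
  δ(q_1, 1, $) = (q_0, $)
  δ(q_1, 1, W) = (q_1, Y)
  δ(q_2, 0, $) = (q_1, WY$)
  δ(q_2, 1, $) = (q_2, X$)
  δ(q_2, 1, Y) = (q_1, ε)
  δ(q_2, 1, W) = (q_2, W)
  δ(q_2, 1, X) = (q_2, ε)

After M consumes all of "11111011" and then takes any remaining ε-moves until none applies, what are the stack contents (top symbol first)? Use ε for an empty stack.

$

(q_0, 11111011, $) ⊢ (q_2, 1111011, $) ⊢ (q_2, 111011, X$) ⊢ (q_2, 11011, $) ⊢ (q_2, 1011, X$) ⊢ (q_2, 011, $) ⊢ (q_1, 11, WY$) ⊢ (q_1, 1, YY$) ⊢ (q_1, 1, Y$) ⊢ (q_1, 1, $) ⊢ (q_0, ε, $)
All input consumed in state q_0 with stack $.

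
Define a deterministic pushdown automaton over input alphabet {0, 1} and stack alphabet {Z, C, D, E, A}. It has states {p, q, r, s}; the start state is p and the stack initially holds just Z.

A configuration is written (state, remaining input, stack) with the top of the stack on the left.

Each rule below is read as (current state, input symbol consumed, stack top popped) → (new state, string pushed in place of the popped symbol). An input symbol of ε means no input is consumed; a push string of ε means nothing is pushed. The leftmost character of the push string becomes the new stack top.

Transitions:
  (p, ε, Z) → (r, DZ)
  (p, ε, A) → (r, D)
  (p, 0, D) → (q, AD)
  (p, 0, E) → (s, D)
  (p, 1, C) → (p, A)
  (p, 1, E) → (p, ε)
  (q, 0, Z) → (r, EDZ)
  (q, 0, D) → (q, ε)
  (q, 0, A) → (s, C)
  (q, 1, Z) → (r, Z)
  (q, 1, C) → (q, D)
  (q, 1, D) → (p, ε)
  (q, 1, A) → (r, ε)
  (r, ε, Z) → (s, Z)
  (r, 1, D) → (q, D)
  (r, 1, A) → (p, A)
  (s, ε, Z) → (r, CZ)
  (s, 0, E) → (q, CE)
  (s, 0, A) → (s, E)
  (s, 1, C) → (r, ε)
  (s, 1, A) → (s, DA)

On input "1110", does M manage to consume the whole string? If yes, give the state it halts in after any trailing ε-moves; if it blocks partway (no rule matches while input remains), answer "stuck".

(p, 1110, Z) ⊢ (r, 1110, DZ) ⊢ (q, 110, DZ) ⊢ (p, 10, Z) ⊢ (r, 10, DZ) ⊢ (q, 0, DZ) ⊢ (q, ε, Z)
All input consumed; M is in state q.

q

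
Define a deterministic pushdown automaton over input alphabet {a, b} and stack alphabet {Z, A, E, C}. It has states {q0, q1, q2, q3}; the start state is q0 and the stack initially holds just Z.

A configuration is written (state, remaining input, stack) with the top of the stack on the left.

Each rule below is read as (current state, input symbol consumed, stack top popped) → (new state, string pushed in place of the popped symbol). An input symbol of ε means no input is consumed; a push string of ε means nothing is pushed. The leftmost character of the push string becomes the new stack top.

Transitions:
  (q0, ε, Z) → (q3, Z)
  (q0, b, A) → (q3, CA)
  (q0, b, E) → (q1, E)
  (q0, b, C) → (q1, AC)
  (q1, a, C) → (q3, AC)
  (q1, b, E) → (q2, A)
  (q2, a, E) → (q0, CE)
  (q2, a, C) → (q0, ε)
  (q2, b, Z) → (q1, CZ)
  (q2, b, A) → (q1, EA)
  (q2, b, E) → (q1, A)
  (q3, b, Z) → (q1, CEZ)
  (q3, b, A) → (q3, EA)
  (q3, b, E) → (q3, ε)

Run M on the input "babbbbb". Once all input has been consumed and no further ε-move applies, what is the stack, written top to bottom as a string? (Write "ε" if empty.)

EACEZ

(q0, babbbbb, Z)
  ε-move, top Z: go to q3, push Z → (q3, babbbbb, Z)
  read b, top Z: go to q1, push CEZ → (q1, abbbbb, CEZ)
  read a, top C: go to q3, push AC → (q3, bbbbb, ACEZ)
  read b, top A: go to q3, push EA → (q3, bbbb, EACEZ)
  read b, top E: go to q3, push ε → (q3, bbb, ACEZ)
  read b, top A: go to q3, push EA → (q3, bb, EACEZ)
  read b, top E: go to q3, push ε → (q3, b, ACEZ)
  read b, top A: go to q3, push EA → (q3, ε, EACEZ)
All input consumed in state q3 with stack EACEZ.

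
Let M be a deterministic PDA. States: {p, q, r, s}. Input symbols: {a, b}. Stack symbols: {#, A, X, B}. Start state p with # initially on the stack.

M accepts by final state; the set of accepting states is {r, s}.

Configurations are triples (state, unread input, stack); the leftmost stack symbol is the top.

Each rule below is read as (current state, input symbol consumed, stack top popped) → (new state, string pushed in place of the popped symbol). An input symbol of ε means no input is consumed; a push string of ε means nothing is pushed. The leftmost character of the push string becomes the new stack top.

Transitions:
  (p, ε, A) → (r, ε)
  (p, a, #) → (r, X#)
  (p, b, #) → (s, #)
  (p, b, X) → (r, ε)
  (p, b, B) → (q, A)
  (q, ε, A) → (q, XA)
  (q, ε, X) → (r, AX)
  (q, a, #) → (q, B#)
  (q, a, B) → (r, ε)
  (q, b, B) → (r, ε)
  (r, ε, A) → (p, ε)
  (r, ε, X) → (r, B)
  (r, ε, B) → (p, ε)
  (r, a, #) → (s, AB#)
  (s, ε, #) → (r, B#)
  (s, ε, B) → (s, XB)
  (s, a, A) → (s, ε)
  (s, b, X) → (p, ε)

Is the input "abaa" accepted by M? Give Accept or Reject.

Accept

(p, abaa, #) ⊢ (r, baa, X#) ⊢ (r, baa, B#) ⊢ (p, baa, #) ⊢ (s, aa, #) ⊢ (r, aa, B#) ⊢ (p, aa, #) ⊢ (r, a, X#) ⊢ (r, a, B#) ⊢ (p, a, #) ⊢ (r, ε, X#)
All input consumed; state r ∈ F.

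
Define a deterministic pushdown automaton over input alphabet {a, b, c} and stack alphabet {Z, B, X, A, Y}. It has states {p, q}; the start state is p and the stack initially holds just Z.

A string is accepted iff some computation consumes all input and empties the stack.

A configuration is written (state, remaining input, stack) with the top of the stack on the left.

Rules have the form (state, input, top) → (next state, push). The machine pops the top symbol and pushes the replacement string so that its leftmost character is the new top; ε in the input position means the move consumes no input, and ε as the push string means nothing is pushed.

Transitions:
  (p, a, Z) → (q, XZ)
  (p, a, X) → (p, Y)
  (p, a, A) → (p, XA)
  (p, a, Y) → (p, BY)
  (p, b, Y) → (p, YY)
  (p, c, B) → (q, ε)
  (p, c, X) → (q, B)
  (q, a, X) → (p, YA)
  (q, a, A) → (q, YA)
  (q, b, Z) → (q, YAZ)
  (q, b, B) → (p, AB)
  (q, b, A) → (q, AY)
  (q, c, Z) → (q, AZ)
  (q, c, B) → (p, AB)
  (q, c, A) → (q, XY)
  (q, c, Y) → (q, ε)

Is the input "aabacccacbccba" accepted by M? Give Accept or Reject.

(p, aabacccacbccba, Z)
  read a, top Z: go to q, push XZ → (q, abacccacbccba, XZ)
  read a, top X: go to p, push YA → (p, bacccacbccba, YAZ)
  read b, top Y: go to p, push YY → (p, acccacbccba, YYAZ)
  read a, top Y: go to p, push BY → (p, cccacbccba, BYYAZ)
  read c, top B: go to q, push ε → (q, ccacbccba, YYAZ)
  read c, top Y: go to q, push ε → (q, cacbccba, YAZ)
  read c, top Y: go to q, push ε → (q, acbccba, AZ)
  read a, top A: go to q, push YA → (q, cbccba, YAZ)
  read c, top Y: go to q, push ε → (q, bccba, AZ)
  read b, top A: go to q, push AY → (q, ccba, AYZ)
  read c, top A: go to q, push XY → (q, cba, XYYZ)
No transition applies at (q, cba, XYYZ); input not fully consumed.

Reject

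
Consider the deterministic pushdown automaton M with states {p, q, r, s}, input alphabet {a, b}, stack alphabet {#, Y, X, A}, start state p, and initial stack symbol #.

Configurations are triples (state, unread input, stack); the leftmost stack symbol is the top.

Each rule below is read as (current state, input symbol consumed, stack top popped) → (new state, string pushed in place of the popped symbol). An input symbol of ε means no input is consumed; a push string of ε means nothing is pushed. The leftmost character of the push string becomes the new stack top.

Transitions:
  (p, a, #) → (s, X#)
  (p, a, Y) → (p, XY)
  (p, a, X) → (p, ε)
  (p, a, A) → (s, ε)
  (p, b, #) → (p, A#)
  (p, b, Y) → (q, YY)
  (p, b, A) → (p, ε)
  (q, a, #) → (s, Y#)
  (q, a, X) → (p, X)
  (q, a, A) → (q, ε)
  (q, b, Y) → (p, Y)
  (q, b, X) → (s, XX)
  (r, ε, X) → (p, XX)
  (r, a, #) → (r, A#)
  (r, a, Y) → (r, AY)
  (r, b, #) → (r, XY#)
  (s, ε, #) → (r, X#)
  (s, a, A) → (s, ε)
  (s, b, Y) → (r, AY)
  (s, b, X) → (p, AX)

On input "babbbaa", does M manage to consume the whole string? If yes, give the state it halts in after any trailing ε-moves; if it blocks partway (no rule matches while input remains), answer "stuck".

(p, babbbaa, #) ⊢ (p, abbbaa, A#) ⊢ (s, bbbaa, #) ⊢ (r, bbbaa, X#) ⊢ (p, bbbaa, XX#)
No transition for (p, b, top X); M blocks with input bbbaa remaining.

stuck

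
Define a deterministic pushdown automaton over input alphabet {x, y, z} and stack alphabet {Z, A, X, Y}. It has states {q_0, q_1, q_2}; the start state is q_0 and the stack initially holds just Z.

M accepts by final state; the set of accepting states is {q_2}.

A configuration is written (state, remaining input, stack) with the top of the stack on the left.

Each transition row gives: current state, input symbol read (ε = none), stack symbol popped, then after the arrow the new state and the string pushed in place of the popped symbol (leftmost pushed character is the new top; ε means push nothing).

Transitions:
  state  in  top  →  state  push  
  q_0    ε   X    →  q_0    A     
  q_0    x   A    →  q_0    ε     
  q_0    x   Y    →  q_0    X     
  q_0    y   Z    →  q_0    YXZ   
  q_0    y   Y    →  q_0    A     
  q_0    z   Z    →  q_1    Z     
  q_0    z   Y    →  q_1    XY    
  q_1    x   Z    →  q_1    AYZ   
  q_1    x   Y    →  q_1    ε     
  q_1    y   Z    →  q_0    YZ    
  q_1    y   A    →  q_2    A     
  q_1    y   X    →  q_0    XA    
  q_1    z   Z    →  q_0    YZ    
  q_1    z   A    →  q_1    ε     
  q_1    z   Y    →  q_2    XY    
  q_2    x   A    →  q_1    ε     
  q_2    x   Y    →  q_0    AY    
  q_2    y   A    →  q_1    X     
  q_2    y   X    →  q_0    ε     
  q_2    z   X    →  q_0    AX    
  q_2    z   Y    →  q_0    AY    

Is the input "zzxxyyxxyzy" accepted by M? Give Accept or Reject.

(q_0, zzxxyyxxyzy, Z)
  read z, top Z: go to q_1, push Z → (q_1, zxxyyxxyzy, Z)
  read z, top Z: go to q_0, push YZ → (q_0, xxyyxxyzy, YZ)
  read x, top Y: go to q_0, push X → (q_0, xyyxxyzy, XZ)
  ε-move, top X: go to q_0, push A → (q_0, xyyxxyzy, AZ)
  read x, top A: go to q_0, push ε → (q_0, yyxxyzy, Z)
  read y, top Z: go to q_0, push YXZ → (q_0, yxxyzy, YXZ)
  read y, top Y: go to q_0, push A → (q_0, xxyzy, AXZ)
  read x, top A: go to q_0, push ε → (q_0, xyzy, XZ)
  ε-move, top X: go to q_0, push A → (q_0, xyzy, AZ)
  read x, top A: go to q_0, push ε → (q_0, yzy, Z)
  read y, top Z: go to q_0, push YXZ → (q_0, zy, YXZ)
  read z, top Y: go to q_1, push XY → (q_1, y, XYXZ)
  read y, top X: go to q_0, push XA → (q_0, ε, XAYXZ)
  ε-move, top X: go to q_0, push A → (q_0, ε, AAYXZ)
All input consumed; state q_0 ∉ F and no further ε-move applies.

Reject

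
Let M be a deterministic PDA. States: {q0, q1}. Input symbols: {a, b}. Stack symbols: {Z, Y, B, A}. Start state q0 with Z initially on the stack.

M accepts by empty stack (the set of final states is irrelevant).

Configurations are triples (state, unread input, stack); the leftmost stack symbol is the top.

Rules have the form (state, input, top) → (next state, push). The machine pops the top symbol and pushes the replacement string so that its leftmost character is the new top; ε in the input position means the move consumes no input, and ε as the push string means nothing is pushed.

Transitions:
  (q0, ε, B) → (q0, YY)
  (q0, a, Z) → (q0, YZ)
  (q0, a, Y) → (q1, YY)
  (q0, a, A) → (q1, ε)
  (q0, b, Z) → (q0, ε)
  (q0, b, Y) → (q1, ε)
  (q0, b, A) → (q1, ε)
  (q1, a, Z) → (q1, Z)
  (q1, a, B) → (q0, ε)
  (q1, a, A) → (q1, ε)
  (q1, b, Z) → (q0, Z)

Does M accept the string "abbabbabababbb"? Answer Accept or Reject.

(q0, abbabbabababbb, Z) ⊢ (q0, bbabbabababbb, YZ) ⊢ (q1, babbabababbb, Z) ⊢ (q0, abbabababbb, Z) ⊢ (q0, bbabababbb, YZ) ⊢ (q1, babababbb, Z) ⊢ (q0, abababbb, Z) ⊢ (q0, bababbb, YZ) ⊢ (q1, ababbb, Z) ⊢ (q1, babbb, Z) ⊢ (q0, abbb, Z) ⊢ (q0, bbb, YZ) ⊢ (q1, bb, Z) ⊢ (q0, b, Z) ⊢ (q0, ε, ε)
All input consumed and the stack is empty.

Accept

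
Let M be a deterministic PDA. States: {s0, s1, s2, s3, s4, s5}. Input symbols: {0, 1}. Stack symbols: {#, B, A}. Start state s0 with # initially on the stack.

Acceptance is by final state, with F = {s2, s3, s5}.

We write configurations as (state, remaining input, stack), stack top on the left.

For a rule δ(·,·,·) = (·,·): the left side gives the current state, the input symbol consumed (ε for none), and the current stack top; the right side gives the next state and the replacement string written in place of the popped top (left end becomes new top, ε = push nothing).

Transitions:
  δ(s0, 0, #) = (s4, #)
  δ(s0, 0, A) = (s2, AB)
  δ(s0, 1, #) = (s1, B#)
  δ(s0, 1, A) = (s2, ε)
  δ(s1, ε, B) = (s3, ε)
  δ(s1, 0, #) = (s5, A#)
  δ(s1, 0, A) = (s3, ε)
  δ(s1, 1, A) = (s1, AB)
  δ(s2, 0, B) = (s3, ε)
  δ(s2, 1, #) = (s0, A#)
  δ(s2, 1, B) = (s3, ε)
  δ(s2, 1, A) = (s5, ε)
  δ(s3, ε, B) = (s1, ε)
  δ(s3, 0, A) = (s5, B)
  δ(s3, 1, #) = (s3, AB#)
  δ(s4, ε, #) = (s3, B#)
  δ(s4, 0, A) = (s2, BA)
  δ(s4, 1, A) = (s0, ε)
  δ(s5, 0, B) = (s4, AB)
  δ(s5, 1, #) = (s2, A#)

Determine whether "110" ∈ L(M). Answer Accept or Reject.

Accept

(s0, 110, #) ⊢ (s1, 10, B#) ⊢ (s3, 10, #) ⊢ (s3, 0, AB#) ⊢ (s5, ε, BB#)
All input consumed; state s5 ∈ F.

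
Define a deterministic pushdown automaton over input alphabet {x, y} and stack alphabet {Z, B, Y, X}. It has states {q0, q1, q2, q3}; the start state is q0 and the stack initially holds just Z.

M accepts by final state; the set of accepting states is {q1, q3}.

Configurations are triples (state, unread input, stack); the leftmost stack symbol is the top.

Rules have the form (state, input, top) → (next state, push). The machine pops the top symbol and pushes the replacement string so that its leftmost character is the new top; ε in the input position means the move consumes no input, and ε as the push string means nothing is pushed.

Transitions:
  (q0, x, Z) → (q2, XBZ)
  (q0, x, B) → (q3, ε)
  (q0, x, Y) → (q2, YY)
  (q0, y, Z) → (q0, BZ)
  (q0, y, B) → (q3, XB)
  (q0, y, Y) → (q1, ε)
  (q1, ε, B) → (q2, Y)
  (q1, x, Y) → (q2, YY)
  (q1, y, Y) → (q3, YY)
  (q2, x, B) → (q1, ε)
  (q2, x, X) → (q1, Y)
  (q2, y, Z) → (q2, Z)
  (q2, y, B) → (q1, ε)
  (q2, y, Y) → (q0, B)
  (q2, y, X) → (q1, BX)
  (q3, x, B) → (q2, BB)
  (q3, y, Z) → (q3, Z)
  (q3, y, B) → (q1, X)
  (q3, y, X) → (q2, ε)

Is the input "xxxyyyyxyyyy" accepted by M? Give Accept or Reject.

(q0, xxxyyyyxyyyy, Z)
  read x, top Z: go to q2, push XBZ → (q2, xxyyyyxyyyy, XBZ)
  read x, top X: go to q1, push Y → (q1, xyyyyxyyyy, YBZ)
  read x, top Y: go to q2, push YY → (q2, yyyyxyyyy, YYBZ)
  read y, top Y: go to q0, push B → (q0, yyyxyyyy, BYBZ)
  read y, top B: go to q3, push XB → (q3, yyxyyyy, XBYBZ)
  read y, top X: go to q2, push ε → (q2, yxyyyy, BYBZ)
  read y, top B: go to q1, push ε → (q1, xyyyy, YBZ)
  read x, top Y: go to q2, push YY → (q2, yyyy, YYBZ)
  read y, top Y: go to q0, push B → (q0, yyy, BYBZ)
  read y, top B: go to q3, push XB → (q3, yy, XBYBZ)
  read y, top X: go to q2, push ε → (q2, y, BYBZ)
  read y, top B: go to q1, push ε → (q1, ε, YBZ)
All input consumed; state q1 ∈ F.

Accept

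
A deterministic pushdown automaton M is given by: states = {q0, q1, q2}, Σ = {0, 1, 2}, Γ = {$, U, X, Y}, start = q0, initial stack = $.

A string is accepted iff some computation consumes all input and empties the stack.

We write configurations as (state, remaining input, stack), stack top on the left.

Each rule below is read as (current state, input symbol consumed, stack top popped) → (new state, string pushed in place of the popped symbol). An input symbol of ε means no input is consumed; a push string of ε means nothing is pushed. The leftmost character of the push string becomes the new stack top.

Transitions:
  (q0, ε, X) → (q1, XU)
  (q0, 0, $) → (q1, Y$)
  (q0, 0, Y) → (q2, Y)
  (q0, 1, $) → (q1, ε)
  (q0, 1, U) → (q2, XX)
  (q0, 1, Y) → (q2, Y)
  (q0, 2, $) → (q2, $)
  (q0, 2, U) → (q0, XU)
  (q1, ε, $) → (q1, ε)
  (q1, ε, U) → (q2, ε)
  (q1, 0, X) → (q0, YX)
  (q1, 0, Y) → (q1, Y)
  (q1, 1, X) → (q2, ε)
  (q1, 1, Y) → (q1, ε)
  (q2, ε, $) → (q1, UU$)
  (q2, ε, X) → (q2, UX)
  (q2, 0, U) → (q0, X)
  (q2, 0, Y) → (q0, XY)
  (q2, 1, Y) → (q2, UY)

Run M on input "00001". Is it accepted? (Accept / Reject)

(q0, 00001, $)
  read 0, top $: go to q1, push Y$ → (q1, 0001, Y$)
  read 0, top Y: go to q1, push Y → (q1, 001, Y$)
  read 0, top Y: go to q1, push Y → (q1, 01, Y$)
  read 0, top Y: go to q1, push Y → (q1, 1, Y$)
  read 1, top Y: go to q1, push ε → (q1, ε, $)
  ε-move, top $: go to q1, push ε → (q1, ε, ε)
All input consumed and the stack is empty.

Accept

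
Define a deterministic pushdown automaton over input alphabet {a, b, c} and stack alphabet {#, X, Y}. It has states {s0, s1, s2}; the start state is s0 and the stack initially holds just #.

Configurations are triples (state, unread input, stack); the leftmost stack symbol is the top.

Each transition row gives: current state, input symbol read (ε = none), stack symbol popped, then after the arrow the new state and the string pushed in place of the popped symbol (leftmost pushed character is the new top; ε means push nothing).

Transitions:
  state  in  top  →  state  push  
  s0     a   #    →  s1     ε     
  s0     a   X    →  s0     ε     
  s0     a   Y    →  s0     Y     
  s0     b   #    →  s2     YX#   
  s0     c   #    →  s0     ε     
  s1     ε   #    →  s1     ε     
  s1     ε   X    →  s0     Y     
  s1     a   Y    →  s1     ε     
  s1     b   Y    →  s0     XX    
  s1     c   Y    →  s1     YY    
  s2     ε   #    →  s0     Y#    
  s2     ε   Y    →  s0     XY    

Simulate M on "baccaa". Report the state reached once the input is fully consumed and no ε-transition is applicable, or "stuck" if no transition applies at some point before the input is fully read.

(s0, baccaa, #) ⊢ (s2, accaa, YX#) ⊢ (s0, accaa, XYX#) ⊢ (s0, ccaa, YX#)
No transition for (s0, c, top Y); M blocks with input ccaa remaining.

stuck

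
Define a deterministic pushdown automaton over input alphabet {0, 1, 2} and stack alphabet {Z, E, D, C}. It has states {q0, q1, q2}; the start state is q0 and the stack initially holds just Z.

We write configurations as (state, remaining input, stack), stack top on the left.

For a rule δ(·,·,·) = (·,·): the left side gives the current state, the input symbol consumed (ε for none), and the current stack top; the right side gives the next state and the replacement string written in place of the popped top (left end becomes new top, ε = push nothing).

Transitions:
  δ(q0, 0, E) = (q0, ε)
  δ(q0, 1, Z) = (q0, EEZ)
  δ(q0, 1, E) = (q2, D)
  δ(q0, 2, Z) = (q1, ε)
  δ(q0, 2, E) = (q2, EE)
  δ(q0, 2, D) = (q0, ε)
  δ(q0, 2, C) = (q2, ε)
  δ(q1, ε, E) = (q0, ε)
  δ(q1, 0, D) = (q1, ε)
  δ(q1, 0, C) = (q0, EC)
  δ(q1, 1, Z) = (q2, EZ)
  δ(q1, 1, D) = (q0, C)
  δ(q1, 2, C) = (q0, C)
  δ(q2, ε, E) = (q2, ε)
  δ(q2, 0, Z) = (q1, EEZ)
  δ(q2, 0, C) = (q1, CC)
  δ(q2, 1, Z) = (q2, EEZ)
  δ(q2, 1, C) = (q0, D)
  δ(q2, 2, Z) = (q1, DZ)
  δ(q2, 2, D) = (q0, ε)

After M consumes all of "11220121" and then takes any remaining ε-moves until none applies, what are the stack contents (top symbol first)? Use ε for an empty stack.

EEZ

(q0, 11220121, Z) ⊢ (q0, 1220121, EEZ) ⊢ (q2, 220121, DEZ) ⊢ (q0, 20121, EZ) ⊢ (q2, 0121, EEZ) ⊢ (q2, 0121, EZ) ⊢ (q2, 0121, Z) ⊢ (q1, 121, EEZ) ⊢ (q0, 121, EZ) ⊢ (q2, 21, DZ) ⊢ (q0, 1, Z) ⊢ (q0, ε, EEZ)
All input consumed in state q0 with stack EEZ.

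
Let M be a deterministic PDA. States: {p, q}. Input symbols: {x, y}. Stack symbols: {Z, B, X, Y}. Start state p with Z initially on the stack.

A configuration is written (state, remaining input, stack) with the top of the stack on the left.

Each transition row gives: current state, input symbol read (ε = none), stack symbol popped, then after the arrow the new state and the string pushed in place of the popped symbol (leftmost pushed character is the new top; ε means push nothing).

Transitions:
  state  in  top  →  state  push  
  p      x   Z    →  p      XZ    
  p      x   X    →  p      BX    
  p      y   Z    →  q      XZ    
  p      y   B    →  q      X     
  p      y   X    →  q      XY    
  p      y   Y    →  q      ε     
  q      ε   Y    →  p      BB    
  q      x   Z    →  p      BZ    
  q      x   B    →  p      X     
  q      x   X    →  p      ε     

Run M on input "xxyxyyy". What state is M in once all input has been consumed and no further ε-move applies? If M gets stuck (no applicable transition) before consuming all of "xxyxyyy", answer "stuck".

stuck

(p, xxyxyyy, Z)
  read x, top Z: go to p, push XZ → (p, xyxyyy, XZ)
  read x, top X: go to p, push BX → (p, yxyyy, BXZ)
  read y, top B: go to q, push X → (q, xyyy, XXZ)
  read x, top X: go to p, push ε → (p, yyy, XZ)
  read y, top X: go to q, push XY → (q, yy, XYZ)
No transition for (q, y, top X); M blocks with input yy remaining.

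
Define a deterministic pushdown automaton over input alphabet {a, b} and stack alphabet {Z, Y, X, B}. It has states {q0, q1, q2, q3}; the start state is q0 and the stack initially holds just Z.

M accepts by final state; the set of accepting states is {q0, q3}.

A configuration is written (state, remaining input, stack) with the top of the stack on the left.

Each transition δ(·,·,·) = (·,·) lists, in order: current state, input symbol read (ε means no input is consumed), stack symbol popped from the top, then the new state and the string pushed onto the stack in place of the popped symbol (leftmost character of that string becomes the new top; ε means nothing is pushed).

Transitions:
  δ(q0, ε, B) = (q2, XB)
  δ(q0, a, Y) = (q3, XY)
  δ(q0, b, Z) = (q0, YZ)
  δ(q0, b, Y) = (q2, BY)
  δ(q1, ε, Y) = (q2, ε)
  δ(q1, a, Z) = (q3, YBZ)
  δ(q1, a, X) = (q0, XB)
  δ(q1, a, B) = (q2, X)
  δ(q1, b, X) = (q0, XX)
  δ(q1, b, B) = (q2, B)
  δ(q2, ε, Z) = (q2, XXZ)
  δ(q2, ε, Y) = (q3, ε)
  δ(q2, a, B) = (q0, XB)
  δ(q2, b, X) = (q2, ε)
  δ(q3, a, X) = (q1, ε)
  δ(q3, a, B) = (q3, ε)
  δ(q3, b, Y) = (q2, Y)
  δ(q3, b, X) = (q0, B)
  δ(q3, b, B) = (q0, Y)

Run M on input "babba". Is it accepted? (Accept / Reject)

Accept

(q0, babba, Z)
  read b, top Z: go to q0, push YZ → (q0, abba, YZ)
  read a, top Y: go to q3, push XY → (q3, bba, XYZ)
  read b, top X: go to q0, push B → (q0, ba, BYZ)
  ε-move, top B: go to q2, push XB → (q2, ba, XBYZ)
  read b, top X: go to q2, push ε → (q2, a, BYZ)
  read a, top B: go to q0, push XB → (q0, ε, XBYZ)
All input consumed; state q0 ∈ F.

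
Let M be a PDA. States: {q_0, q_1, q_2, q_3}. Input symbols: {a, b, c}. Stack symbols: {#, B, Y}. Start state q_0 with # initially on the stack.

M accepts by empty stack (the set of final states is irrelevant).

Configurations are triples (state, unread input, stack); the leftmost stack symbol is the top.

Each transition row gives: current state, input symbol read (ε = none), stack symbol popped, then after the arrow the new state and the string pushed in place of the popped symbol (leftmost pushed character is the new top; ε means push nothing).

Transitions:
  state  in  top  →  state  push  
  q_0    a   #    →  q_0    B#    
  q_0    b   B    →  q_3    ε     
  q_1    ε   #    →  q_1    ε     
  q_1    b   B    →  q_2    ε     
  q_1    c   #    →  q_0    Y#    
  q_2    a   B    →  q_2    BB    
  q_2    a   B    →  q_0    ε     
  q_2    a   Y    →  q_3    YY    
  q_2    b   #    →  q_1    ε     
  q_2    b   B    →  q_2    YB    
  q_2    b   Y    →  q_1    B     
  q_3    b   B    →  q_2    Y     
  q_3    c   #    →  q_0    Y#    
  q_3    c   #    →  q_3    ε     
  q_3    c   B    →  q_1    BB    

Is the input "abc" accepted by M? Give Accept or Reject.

Accept

One accepting computation: (q_0, abc, #) ⊢ (q_0, bc, B#) ⊢ (q_3, c, #) ⊢ (q_3, ε, ε)
All input consumed and the stack is empty.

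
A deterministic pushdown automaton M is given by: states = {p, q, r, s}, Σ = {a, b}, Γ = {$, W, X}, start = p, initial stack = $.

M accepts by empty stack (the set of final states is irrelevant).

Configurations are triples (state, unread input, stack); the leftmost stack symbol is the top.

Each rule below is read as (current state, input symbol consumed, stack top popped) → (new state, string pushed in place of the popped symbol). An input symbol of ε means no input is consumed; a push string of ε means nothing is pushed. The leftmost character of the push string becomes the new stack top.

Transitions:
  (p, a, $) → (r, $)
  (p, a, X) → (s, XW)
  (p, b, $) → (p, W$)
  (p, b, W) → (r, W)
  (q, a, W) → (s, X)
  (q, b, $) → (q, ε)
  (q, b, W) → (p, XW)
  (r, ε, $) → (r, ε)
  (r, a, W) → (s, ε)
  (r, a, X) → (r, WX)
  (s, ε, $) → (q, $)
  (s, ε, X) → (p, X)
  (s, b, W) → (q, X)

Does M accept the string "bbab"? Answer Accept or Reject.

(p, bbab, $)
  read b, top $: go to p, push W$ → (p, bab, W$)
  read b, top W: go to r, push W → (r, ab, W$)
  read a, top W: go to s, push ε → (s, b, $)
  ε-move, top $: go to q, push $ → (q, b, $)
  read b, top $: go to q, push ε → (q, ε, ε)
All input consumed and the stack is empty.

Accept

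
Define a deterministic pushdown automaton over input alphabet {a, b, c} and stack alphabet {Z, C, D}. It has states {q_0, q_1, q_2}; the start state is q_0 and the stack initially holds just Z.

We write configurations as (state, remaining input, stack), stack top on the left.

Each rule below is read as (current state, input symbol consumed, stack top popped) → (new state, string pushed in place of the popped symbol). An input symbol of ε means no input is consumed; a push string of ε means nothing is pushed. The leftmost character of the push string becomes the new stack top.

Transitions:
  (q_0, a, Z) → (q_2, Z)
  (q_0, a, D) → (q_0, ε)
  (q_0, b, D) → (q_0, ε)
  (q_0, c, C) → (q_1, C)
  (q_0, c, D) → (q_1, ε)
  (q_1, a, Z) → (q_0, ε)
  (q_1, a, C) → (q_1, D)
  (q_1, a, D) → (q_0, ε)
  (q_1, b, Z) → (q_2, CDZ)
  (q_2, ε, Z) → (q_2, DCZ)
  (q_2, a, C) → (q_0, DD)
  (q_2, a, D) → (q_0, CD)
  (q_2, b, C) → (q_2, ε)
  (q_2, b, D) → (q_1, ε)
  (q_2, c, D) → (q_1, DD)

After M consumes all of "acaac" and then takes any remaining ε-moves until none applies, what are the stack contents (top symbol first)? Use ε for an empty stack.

(q_0, acaac, Z) ⊢ (q_2, caac, Z) ⊢ (q_2, caac, DCZ) ⊢ (q_1, aac, DDCZ) ⊢ (q_0, ac, DCZ) ⊢ (q_0, c, CZ) ⊢ (q_1, ε, CZ)
All input consumed in state q_1 with stack CZ.

CZ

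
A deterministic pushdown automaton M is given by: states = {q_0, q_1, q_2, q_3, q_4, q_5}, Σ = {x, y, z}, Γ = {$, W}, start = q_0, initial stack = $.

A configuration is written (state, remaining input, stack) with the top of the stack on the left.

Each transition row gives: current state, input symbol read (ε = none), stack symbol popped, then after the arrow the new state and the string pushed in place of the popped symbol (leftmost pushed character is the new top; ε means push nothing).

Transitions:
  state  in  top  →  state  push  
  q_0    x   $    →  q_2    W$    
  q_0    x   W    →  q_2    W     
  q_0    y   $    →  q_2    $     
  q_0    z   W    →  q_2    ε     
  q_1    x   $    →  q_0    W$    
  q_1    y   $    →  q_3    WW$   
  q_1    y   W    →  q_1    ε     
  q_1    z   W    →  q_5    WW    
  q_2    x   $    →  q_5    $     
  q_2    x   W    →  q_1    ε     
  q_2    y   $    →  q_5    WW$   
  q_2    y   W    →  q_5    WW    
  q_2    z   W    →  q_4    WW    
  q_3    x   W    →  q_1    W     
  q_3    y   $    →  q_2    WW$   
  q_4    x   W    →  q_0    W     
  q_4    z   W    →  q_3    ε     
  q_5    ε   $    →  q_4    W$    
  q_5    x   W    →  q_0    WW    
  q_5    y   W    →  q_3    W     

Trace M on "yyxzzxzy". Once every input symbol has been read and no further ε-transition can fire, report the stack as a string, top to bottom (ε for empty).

(q_0, yyxzzxzy, $)
  read y, top $: go to q_2, push $ → (q_2, yxzzxzy, $)
  read y, top $: go to q_5, push WW$ → (q_5, xzzxzy, WW$)
  read x, top W: go to q_0, push WW → (q_0, zzxzy, WWW$)
  read z, top W: go to q_2, push ε → (q_2, zxzy, WW$)
  read z, top W: go to q_4, push WW → (q_4, xzy, WWW$)
  read x, top W: go to q_0, push W → (q_0, zy, WWW$)
  read z, top W: go to q_2, push ε → (q_2, y, WW$)
  read y, top W: go to q_5, push WW → (q_5, ε, WWW$)
All input consumed in state q_5 with stack WWW$.

WWW$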